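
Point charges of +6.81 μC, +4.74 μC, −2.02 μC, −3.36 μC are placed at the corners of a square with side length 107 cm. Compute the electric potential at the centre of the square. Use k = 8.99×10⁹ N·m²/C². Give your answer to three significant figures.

The total potential is the scalar sum of each charge's contribution, V = Σ kqᵢ/rᵢ.
The distance from each corner to the centre is a√2/2 = 0.757 m.
V = k[(6.81×10⁻⁶)/(0.757) + (4.74×10⁻⁶)/(0.757) + (-2.02×10⁻⁶)/(0.757) + (-3.36×10⁻⁶)/(0.757)] = 7.33×10⁴ V.

7.33×10⁴ V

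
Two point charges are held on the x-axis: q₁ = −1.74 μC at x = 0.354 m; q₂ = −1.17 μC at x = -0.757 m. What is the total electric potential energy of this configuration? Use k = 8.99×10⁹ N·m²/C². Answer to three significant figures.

0.0165 J

The work to assemble the configuration equals its total potential energy, U = Σ kqᵢqⱼ/rᵢⱼ over all pairs.
Pair separations: r₁₂ = 1.11 m.
U = (0.0165) = 0.0165 J.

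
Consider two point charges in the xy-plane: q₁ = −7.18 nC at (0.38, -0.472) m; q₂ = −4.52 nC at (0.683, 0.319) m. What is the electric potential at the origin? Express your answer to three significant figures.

The total potential is the scalar sum of each charge's contribution, V = Σ kqᵢ/rᵢ.
Distances from the field point to each charge: r₁ = 0.606 m, r₂ = 0.754 m.
V = k[(-7.18×10⁻⁹)/(0.606) + (-4.52×10⁻⁹)/(0.754)] = -160 V.

-160 V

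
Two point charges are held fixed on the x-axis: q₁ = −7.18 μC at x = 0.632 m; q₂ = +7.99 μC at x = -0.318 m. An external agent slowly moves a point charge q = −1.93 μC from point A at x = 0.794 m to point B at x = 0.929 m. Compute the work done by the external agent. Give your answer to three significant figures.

For quasistatic motion the external work equals the change in potential energy: W_ext = qΔV = q(V_B − V_A).
At A: distances to the source charges are 0.162 m, 1.11 m; V_A = Σ kqᵢ/rᵢ = -3.34×10⁵ V.
At B: distances to the source charges are 0.297 m, 1.25 m; V_B = Σ kqᵢ/rᵢ = -1.60×10⁵ V.
ΔV = V_B − V_A = 1.74×10⁵ V.
W_ext = qΔV = (-1.93×10⁻⁶ C)(1.74×10⁵ V) = -0.336 J.

-0.336 J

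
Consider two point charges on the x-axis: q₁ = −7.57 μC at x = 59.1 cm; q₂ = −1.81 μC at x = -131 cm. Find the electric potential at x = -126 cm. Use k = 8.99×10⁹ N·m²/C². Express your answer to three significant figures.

Electric potential is a scalar, so the contributions from each charge add algebraically: V = Σ kqᵢ/rᵢ.
Distances from the field point to each charge: r₁ = 1.85 m, r₂ = 0.0500 m.
V = k[(-7.57×10⁻⁶)/(1.85) + (-1.81×10⁻⁶)/(0.0500)] = -3.62×10⁵ V.

-3.62×10⁵ V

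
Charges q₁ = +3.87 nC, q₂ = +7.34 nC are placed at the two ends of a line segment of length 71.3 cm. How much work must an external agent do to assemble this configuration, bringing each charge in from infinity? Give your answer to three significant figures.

3.58×10⁻⁷ J

The assembly work is the sum of pairwise potential energies, U = Σ_{i<j} kqᵢqⱼ/rᵢⱼ.
The separation is r = 0.713 m.
U = (3.58×10⁻⁷) = 3.58×10⁻⁷ J.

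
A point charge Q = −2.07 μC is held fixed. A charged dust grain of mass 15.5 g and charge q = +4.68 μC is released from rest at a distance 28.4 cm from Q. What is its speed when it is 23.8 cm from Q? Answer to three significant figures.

2.77 m/s

Only the electrostatic force acts, so mechanical energy is conserved: ½mv² = U₁ − U₂ = kQq(1/r₁ − 1/r₂).
U₁ − U₂ = (8.99×10⁹ N·m²/C²)(-2.07×10⁻⁶ C)(4.68×10⁻⁶ C)(1/0.284 − 1/0.238) = 0.0593 J.
v = √(2·0.0593/0.0155) = 2.77 m/s.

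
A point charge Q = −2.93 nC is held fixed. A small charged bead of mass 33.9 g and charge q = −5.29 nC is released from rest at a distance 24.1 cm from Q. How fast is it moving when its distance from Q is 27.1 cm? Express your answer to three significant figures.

Only the electrostatic force acts, so mechanical energy is conserved: ½mv² = U₁ − U₂ = kQq(1/r₁ − 1/r₂).
U₁ − U₂ = (8.99×10⁹ N·m²/C²)(-2.93×10⁻⁹ C)(-5.29×10⁻⁹ C)(1/0.241 − 1/0.271) = 6.40×10⁻⁸ J.
v = √(2·6.40×10⁻⁸/0.0339) = 1.94×10⁻³ m/s.

1.94×10⁻³ m/s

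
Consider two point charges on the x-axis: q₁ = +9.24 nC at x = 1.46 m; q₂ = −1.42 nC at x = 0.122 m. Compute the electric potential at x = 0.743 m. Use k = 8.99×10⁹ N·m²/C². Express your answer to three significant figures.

95.3 V

The total potential is the scalar sum of each charge's contribution, V = Σ kqᵢ/rᵢ.
Distances from the field point to each charge: r₁ = 0.717 m, r₂ = 0.621 m.
V = k[(9.24×10⁻⁹)/(0.717) + (-1.42×10⁻⁹)/(0.621)] = 95.3 V.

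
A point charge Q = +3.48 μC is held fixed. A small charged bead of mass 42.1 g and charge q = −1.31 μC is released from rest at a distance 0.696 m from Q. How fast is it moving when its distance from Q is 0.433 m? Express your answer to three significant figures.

Only the electrostatic force acts, so mechanical energy is conserved: ½mv² = U₁ − U₂ = kQq(1/r₁ − 1/r₂).
U₁ − U₂ = (8.99×10⁹ N·m²/C²)(3.48×10⁻⁶ C)(-1.31×10⁻⁶ C)(1/0.696 − 1/0.433) = 0.0358 J.
v = √(2·0.0358/0.0421) = 1.30 m/s.

1.30 m/s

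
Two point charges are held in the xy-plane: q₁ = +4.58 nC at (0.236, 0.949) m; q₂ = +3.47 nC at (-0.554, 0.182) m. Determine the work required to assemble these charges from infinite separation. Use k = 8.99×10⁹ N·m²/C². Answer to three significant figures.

The assembly work is the sum of pairwise potential energies, U = Σ_{i<j} kqᵢqⱼ/rᵢⱼ.
Pair separations: r₁₂ = 1.10 m.
U = (1.30×10⁻⁷) = 1.30×10⁻⁷ J.

1.30×10⁻⁷ J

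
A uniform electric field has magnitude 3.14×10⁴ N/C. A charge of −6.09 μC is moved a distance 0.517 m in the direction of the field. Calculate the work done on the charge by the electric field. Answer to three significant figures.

The potential change for a displacement 0.517 m in the direction of the field is ΔV = −Ed = -1.62×10⁴ V.
W_field = −qΔV = -0.0989 J.

-0.0989 J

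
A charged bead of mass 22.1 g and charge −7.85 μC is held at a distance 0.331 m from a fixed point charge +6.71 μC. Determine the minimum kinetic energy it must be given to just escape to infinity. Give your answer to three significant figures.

To just escape, total mechanical energy must reach zero at infinity: ½mv²_min + U = 0, so ½mv²_min = −U = |kQq|/r.
|U| = |kQq|/r = (8.99×10⁹ N·m²/C²)(6.71×10⁻⁶)(7.85×10⁻⁶)/(0.331) = 1.43 J.

1.43 J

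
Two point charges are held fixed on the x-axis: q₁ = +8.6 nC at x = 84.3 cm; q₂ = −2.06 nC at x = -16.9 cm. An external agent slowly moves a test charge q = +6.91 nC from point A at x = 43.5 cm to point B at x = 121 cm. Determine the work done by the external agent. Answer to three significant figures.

2.65×10⁻⁷ J

For quasistatic motion the external work equals the change in potential energy: W_ext = qΔV = q(V_B − V_A).
At A: distances to the source charges are 0.408 m, 0.604 m; V_A = Σ kqᵢ/rᵢ = 159 V.
At B: distances to the source charges are 0.367 m, 1.38 m; V_B = Σ kqᵢ/rᵢ = 197 V.
ΔV = V_B − V_A = 38.4 V.
W_ext = qΔV = (6.91×10⁻⁹ C)(38.4 V) = 2.65×10⁻⁷ J.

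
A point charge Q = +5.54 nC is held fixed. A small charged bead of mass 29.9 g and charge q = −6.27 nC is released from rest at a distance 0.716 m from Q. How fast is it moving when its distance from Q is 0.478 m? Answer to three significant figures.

3.81×10⁻³ m/s

Only the electrostatic force acts, so mechanical energy is conserved: ½mv² = U₁ − U₂ = kQq(1/r₁ − 1/r₂).
U₁ − U₂ = (8.99×10⁹ N·m²/C²)(5.54×10⁻⁹ C)(-6.27×10⁻⁹ C)(1/0.716 − 1/0.478) = 2.17×10⁻⁷ J.
v = √(2·2.17×10⁻⁷/0.0299) = 3.81×10⁻³ m/s.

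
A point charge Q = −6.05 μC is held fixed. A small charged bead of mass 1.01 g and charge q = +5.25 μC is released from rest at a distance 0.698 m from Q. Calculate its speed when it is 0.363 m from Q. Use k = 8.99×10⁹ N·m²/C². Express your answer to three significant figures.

27.3 m/s

Only the electrostatic force acts, so mechanical energy is conserved: ½mv² = U₁ − U₂ = kQq(1/r₁ − 1/r₂).
U₁ − U₂ = (8.99×10⁹ N·m²/C²)(-6.05×10⁻⁶ C)(5.25×10⁻⁶ C)(1/0.698 − 1/0.363) = 0.378 J.
v = √(2·0.378/1.01×10⁻³) = 27.3 m/s.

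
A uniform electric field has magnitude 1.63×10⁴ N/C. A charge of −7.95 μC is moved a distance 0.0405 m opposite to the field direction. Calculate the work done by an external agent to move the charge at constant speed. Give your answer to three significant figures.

The potential change for a displacement 0.0405 m opposite to the field direction is ΔV = +Ed = 660 V.
W_ext = qΔV = -5.25×10⁻³ J.

-5.25×10⁻³ J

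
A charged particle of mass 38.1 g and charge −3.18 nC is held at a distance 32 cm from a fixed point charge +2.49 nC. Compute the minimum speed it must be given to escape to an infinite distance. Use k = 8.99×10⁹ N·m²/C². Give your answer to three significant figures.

To just escape, total mechanical energy must reach zero at infinity: ½mv²_min + U = 0, so ½mv²_min = −U = |kQq|/r.
|U| = |kQq|/r = (8.99×10⁹ N·m²/C²)(2.49×10⁻⁹)(3.18×10⁻⁹)/(0.320) = 2.22×10⁻⁷ J.
v_min = √(2|U|/m) = √(2·2.22×10⁻⁷/0.0381) = 3.42×10⁻³ m/s.

3.42×10⁻³ m/s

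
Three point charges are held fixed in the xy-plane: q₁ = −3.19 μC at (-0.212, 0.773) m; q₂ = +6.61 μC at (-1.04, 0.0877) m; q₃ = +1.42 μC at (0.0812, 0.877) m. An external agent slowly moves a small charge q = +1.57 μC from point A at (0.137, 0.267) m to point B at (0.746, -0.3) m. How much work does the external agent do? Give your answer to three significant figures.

For quasistatic motion the external work equals the change in potential energy: W_ext = qΔV = q(V_B − V_A).
At A: distances to the source charges are 0.615 m, 1.19 m, 0.613 m; V_A = Σ kqᵢ/rᵢ = 2.41×10⁴ V.
At B: distances to the source charges are 1.44 m, 1.83 m, 1.35 m; V_B = Σ kqᵢ/rᵢ = 2.20×10⁴ V.
ΔV = V_B − V_A = -2080 V.
W_ext = qΔV = (1.57×10⁻⁶ C)(-2080 V) = -3.26×10⁻³ J.

-3.26×10⁻³ J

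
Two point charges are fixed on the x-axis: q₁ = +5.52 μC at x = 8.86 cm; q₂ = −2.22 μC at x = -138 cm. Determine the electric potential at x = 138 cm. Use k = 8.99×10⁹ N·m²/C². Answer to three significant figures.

The total potential is the scalar sum of each charge's contribution, V = Σ kqᵢ/rᵢ.
Distances from the field point to each charge: r₁ = 1.29 m, r₂ = 2.76 m.
V = k[(5.52×10⁻⁶)/(1.29) + (-2.22×10⁻⁶)/(2.76)] = 3.12×10⁴ V.

3.12×10⁴ V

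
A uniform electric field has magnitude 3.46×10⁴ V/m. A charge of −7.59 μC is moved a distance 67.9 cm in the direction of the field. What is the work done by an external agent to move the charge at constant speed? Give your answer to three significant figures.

The potential change for a displacement 67.9 cm in the direction of the field is ΔV = −Ed = -2.35×10⁴ V.
W_ext = qΔV = 0.178 J.

0.178 J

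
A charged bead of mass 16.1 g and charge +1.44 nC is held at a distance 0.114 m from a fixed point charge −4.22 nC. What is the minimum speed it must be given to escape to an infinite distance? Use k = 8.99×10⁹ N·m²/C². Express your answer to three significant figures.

To just escape, total mechanical energy must reach zero at infinity: ½mv²_min + U = 0, so ½mv²_min = −U = |kQq|/r.
|U| = |kQq|/r = (8.99×10⁹ N·m²/C²)(4.22×10⁻⁹)(1.44×10⁻⁹)/(0.114) = 4.79×10⁻⁷ J.
v_min = √(2|U|/m) = √(2·4.79×10⁻⁷/0.0161) = 7.72×10⁻³ m/s.

7.72×10⁻³ m/s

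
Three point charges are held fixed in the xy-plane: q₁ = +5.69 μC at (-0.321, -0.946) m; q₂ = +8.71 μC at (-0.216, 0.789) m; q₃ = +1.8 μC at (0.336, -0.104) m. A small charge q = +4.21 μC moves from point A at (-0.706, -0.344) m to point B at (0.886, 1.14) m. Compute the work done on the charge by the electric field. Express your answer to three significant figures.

0.208 J

The work done by the electric force is W_field = −ΔU = −q(V_B − V_A) = q(V_A − V_B).
At A: distances to the source charges are 0.715 m, 1.23 m, 1.07 m; V_A = Σ kqᵢ/rᵢ = 1.50×10⁵ V.
At B: distances to the source charges are 2.41 m, 1.16 m, 1.36 m; V_B = Σ kqᵢ/rᵢ = 1.01×10⁵ V.
ΔV = V_B − V_A = -4.93×10⁴ V.
W_field = −qΔV = −(4.21×10⁻⁶ C)(-4.93×10⁴ V) = 0.208 J.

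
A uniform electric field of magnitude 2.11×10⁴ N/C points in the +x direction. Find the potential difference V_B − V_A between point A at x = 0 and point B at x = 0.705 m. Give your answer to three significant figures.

-1.49×10⁴ V

In a uniform field, potential decreases in the direction of E: V_B − V_A = −E·Δx.
V_B − V_A = −(2.11×10⁴ V/m)(0.705 m) = -1.49×10⁴ V.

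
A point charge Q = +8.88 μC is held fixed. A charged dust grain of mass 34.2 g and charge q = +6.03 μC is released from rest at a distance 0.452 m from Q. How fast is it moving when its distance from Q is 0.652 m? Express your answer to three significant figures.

4.37 m/s

Only the electrostatic force acts, so mechanical energy is conserved: ½mv² = U₁ − U₂ = kQq(1/r₁ − 1/r₂).
U₁ − U₂ = (8.99×10⁹ N·m²/C²)(8.88×10⁻⁶ C)(6.03×10⁻⁶ C)(1/0.452 − 1/0.652) = 0.327 J.
v = √(2·0.327/0.0342) = 4.37 m/s.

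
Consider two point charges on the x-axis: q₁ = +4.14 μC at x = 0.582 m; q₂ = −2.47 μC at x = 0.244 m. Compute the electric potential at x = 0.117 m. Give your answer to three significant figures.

-9.48×10⁴ V

The total potential is the scalar sum of each charge's contribution, V = Σ kqᵢ/rᵢ.
Distances from the field point to each charge: r₁ = 0.465 m, r₂ = 0.127 m.
V = k[(4.14×10⁻⁶)/(0.465) + (-2.47×10⁻⁶)/(0.127)] = -9.48×10⁴ V.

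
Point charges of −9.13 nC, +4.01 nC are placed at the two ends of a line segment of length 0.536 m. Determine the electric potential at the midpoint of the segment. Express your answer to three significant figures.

Electric potential is a scalar, so the contributions from each charge add algebraically: V = Σ kqᵢ/rᵢ.
Each charge is 0.268 m from the midpoint.
V = k[(-9.13×10⁻⁹)/(0.268) + (4.01×10⁻⁹)/(0.268)] = -172 V.

-172 V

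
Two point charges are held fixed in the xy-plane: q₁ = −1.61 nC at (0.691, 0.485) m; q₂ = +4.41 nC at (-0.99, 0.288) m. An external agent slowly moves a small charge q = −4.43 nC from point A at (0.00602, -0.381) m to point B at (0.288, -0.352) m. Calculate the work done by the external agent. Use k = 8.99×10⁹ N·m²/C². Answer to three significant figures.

For quasistatic motion the external work equals the change in potential energy: W_ext = qΔV = q(V_B − V_A).
At A: distances to the source charges are 1.10 m, 1.20 m; V_A = Σ kqᵢ/rᵢ = 19.9 V.
At B: distances to the source charges are 0.929 m, 1.43 m; V_B = Σ kqᵢ/rᵢ = 12.2 V.
ΔV = V_B − V_A = -7.78 V.
W_ext = qΔV = (-4.43×10⁻⁹ C)(-7.78 V) = 3.45×10⁻⁸ J.

3.45×10⁻⁸ J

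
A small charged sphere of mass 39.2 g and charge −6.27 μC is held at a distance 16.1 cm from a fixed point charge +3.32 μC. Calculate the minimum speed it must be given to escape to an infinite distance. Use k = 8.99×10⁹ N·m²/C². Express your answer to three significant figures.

To just escape, total mechanical energy must reach zero at infinity: ½mv²_min + U = 0, so ½mv²_min = −U = |kQq|/r.
|U| = |kQq|/r = (8.99×10⁹ N·m²/C²)(3.32×10⁻⁶)(6.27×10⁻⁶)/(0.161) = 1.16 J.
v_min = √(2|U|/m) = √(2·1.16/0.0392) = 7.70 m/s.

7.70 m/s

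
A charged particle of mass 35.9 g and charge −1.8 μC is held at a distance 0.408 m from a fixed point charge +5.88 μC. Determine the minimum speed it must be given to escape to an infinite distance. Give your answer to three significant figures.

To just escape, total mechanical energy must reach zero at infinity: ½mv²_min + U = 0, so ½mv²_min = −U = |kQq|/r.
|U| = |kQq|/r = (8.99×10⁹ N·m²/C²)(5.88×10⁻⁶)(1.80×10⁻⁶)/(0.408) = 0.233 J.
v_min = √(2|U|/m) = √(2·0.233/0.0359) = 3.60 m/s.

3.60 m/s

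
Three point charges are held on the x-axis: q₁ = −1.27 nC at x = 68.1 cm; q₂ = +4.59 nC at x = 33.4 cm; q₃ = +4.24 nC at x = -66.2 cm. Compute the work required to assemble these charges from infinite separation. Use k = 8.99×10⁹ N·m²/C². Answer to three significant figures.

-1.14×10⁻⁸ J

The work to assemble the configuration equals its total potential energy, U = Σ kqᵢqⱼ/rᵢⱼ over all pairs.
Pair separations: r₁₂ = 0.347 m, r₁₃ = 1.34 m, r₂₃ = 0.996 m.
U = (-1.51×10⁻⁷) + (-3.60×10⁻⁸) + (1.76×10⁻⁷) = -1.14×10⁻⁸ J.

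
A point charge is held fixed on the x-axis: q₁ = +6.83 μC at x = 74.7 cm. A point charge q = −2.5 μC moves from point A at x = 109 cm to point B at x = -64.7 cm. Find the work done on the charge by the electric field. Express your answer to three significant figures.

-0.337 J

The work done by the electric force is W_field = −ΔU = −q(V_B − V_A) = q(V_A − V_B).
At A: distance to the source charge is 0.343 m; V_A = kq₁/r = 1.79×10⁵ V.
At B: distance to the source charge is 1.39 m; V_B = kq₁/r = 4.40×10⁴ V.
ΔV = V_B − V_A = -1.35×10⁵ V.
W_field = −qΔV = −(-2.50×10⁻⁶ C)(-1.35×10⁵ V) = -0.337 J.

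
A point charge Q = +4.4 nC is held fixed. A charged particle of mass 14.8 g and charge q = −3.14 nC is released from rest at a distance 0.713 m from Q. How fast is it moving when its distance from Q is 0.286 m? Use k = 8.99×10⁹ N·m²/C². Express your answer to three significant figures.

5.93×10⁻³ m/s

Only the electrostatic force acts, so mechanical energy is conserved: ½mv² = U₁ − U₂ = kQq(1/r₁ − 1/r₂).
U₁ − U₂ = (8.99×10⁹ N·m²/C²)(4.40×10⁻⁹ C)(-3.14×10⁻⁹ C)(1/0.713 − 1/0.286) = 2.60×10⁻⁷ J.
v = √(2·2.60×10⁻⁷/0.0148) = 5.93×10⁻³ m/s.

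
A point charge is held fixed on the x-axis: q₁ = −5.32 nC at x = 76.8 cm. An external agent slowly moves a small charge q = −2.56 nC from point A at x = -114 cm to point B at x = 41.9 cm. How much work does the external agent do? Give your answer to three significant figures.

2.87×10⁻⁷ J

For quasistatic motion the external work equals the change in potential energy: W_ext = qΔV = q(V_B − V_A).
At A: distance to the source charge is 1.91 m; V_A = kq₁/r = -25.1 V.
At B: distance to the source charge is 0.349 m; V_B = kq₁/r = -137 V.
ΔV = V_B − V_A = -112 V.
W_ext = qΔV = (-2.56×10⁻⁹ C)(-112 V) = 2.87×10⁻⁷ J.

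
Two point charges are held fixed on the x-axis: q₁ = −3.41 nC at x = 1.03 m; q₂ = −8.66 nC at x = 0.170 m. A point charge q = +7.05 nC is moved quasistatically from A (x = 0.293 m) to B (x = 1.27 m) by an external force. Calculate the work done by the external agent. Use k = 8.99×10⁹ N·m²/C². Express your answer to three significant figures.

3.36×10⁻⁶ J

For quasistatic motion the external work equals the change in potential energy: W_ext = qΔV = q(V_B − V_A).
At A: distances to the source charges are 0.737 m, 0.123 m; V_A = Σ kqᵢ/rᵢ = -675 V.
At B: distances to the source charges are 0.240 m, 1.10 m; V_B = Σ kqᵢ/rᵢ = -199 V.
ΔV = V_B − V_A = 476 V.
W_ext = qΔV = (7.05×10⁻⁹ C)(476 V) = 3.36×10⁻⁶ J.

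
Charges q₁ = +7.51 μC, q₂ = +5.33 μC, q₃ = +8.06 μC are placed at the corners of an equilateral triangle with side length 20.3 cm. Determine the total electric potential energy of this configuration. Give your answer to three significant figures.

6.36 J

The work to assemble the configuration equals its total potential energy, U = Σ kqᵢqⱼ/rᵢⱼ over all pairs.
All three pair separations equal the side length, 0.203 m.
U = (1.77) + (2.68) + (1.90) = 6.36 J.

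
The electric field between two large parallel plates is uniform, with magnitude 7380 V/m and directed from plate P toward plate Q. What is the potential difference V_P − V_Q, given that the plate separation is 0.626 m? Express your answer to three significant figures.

In a uniform field, potential decreases in the direction of E: ΔV = −E·d for a displacement d parallel to E.
Going from Q to P is a displacement of 0.626 m opposite to the field, so V_P − V_Q = +Ed = 4620 V.

4620 V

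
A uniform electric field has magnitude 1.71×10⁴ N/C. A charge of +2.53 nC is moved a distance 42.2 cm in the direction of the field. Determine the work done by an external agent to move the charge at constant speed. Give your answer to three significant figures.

-1.83×10⁻⁵ J

The potential change for a displacement 42.2 cm in the direction of the field is ΔV = −Ed = -7220 V.
W_ext = qΔV = -1.83×10⁻⁵ J.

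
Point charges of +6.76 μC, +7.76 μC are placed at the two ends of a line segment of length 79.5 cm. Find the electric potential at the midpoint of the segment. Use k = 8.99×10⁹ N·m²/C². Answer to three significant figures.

3.28×10⁵ V

The total potential is the scalar sum of each charge's contribution, V = Σ kqᵢ/rᵢ.
Each charge is 0.398 m from the midpoint.
V = k[(6.76×10⁻⁶)/(0.398) + (7.76×10⁻⁶)/(0.398)] = 3.28×10⁵ V.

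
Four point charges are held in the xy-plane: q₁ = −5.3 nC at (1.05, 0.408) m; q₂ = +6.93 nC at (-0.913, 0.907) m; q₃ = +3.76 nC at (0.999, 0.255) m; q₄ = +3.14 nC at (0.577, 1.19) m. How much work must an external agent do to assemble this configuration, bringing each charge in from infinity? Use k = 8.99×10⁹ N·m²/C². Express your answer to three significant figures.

-1.09×10⁻⁶ J

The work to assemble the configuration equals its total potential energy, U = Σ kqᵢqⱼ/rᵢⱼ over all pairs.
Pair separations: r₁₂ = 2.03 m, r₁₃ = 0.161 m, r₁₄ = 0.914 m, r₂₃ = 2.02 m, r₂₄ = 1.52 m, r₃₄ = 1.03 m.
Summing all 6 pair terms gives U = -1.09×10⁻⁶ J.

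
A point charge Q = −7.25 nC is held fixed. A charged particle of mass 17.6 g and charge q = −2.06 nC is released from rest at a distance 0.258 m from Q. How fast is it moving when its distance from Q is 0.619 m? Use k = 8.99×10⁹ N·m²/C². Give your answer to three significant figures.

5.87×10⁻³ m/s

Only the electrostatic force acts, so mechanical energy is conserved: ½mv² = U₁ − U₂ = kQq(1/r₁ − 1/r₂).
U₁ − U₂ = (8.99×10⁹ N·m²/C²)(-7.25×10⁻⁹ C)(-2.06×10⁻⁹ C)(1/0.258 − 1/0.619) = 3.04×10⁻⁷ J.
v = √(2·3.04×10⁻⁷/0.0176) = 5.87×10⁻³ m/s.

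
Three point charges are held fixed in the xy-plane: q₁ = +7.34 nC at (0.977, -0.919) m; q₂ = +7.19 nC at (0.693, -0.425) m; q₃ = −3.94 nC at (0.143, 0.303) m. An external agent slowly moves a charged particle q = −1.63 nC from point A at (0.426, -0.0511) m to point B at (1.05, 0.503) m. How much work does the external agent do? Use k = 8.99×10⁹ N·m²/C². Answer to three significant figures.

8.72×10⁻⁸ J

For quasistatic motion the external work equals the change in potential energy: W_ext = qΔV = q(V_B − V_A).
At A: distances to the source charges are 1.03 m, 0.459 m, 0.453 m; V_A = Σ kqᵢ/rᵢ = 127 V.
At B: distances to the source charges are 1.42 m, 0.994 m, 0.929 m; V_B = Σ kqᵢ/rᵢ = 73.2 V.
ΔV = V_B − V_A = -53.5 V.
W_ext = qΔV = (-1.63×10⁻⁹ C)(-53.5 V) = 8.72×10⁻⁸ J.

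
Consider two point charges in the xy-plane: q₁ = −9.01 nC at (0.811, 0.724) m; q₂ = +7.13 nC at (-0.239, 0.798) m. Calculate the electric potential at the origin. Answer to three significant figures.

The total potential is the scalar sum of each charge's contribution, V = Σ kqᵢ/rᵢ.
Distances from the field point to each charge: r₁ = 1.09 m, r₂ = 0.833 m.
V = k[(-9.01×10⁻⁹)/(1.09) + (7.13×10⁻⁹)/(0.833)] = 2.44 V.

2.44 V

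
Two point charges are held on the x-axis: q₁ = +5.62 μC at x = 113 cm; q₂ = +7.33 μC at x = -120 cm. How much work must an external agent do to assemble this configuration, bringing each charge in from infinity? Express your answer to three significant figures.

0.159 J

The work to assemble the configuration equals its total potential energy, U = Σ kqᵢqⱼ/rᵢⱼ over all pairs.
Pair separations: r₁₂ = 2.33 m.
U = (0.159) = 0.159 J.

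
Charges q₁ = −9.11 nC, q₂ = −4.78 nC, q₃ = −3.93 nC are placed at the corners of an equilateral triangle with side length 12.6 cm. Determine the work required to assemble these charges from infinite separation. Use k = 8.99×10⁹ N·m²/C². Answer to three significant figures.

The assembly work is the sum of pairwise potential energies, U = Σ_{i<j} kqᵢqⱼ/rᵢⱼ.
All three pair separations equal the side length, 0.126 m.
U = (3.11×10⁻⁶) + (2.55×10⁻⁶) + (1.34×10⁻⁶) = 7.00×10⁻⁶ J.

7.00×10⁻⁶ J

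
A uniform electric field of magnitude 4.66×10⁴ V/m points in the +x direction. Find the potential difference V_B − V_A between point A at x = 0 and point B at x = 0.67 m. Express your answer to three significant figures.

-3.12×10⁴ V

In a uniform field, potential decreases in the direction of E: V_B − V_A = −E·Δx.
V_B − V_A = −(4.66×10⁴ V/m)(0.670 m) = -3.12×10⁴ V.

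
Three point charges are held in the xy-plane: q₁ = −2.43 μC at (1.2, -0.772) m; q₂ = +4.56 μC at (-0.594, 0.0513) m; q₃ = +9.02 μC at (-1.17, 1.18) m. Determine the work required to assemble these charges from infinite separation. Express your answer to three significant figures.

0.177 J

The assembly work is the sum of pairwise potential energies, U = Σ_{i<j} kqᵢqⱼ/rᵢⱼ.
Pair separations: r₁₂ = 1.97 m, r₁₃ = 3.07 m, r₂₃ = 1.27 m.
U = (-0.0505) + (-0.0642) + (0.292) = 0.177 J.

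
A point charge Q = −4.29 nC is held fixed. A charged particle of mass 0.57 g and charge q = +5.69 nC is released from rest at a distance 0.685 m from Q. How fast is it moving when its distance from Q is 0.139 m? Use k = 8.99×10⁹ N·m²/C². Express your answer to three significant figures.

0.0664 m/s

Only the electrostatic force acts, so mechanical energy is conserved: ½mv² = U₁ − U₂ = kQq(1/r₁ − 1/r₂).
U₁ − U₂ = (8.99×10⁹ N·m²/C²)(-4.29×10⁻⁹ C)(5.69×10⁻⁹ C)(1/0.685 − 1/0.139) = 1.26×10⁻⁶ J.
v = √(2·1.26×10⁻⁶/5.70×10⁻⁴) = 0.0664 m/s.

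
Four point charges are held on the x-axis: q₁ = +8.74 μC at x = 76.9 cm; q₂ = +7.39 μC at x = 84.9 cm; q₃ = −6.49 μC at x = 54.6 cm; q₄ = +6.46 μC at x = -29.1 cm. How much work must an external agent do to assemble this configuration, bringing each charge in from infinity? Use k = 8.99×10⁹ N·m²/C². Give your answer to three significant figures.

3.95 J

The work to assemble the configuration equals its total potential energy, U = Σ kqᵢqⱼ/rᵢⱼ over all pairs.
Pair separations: r₁₂ = 0.0800 m, r₁₃ = 0.223 m, r₁₄ = 1.06 m, r₂₃ = 0.303 m, r₂₄ = 1.14 m, r₃₄ = 0.837 m.
Summing all 6 pair terms gives U = 3.95 J.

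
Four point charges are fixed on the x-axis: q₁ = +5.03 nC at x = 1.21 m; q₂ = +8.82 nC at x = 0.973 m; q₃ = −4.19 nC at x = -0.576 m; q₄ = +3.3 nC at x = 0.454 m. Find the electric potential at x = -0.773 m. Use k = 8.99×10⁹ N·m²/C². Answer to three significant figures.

-98.8 V

The total potential is the scalar sum of each charge's contribution, V = Σ kqᵢ/rᵢ.
Distances from the field point to each charge: r₁ = 1.98 m, r₂ = 1.75 m, r₃ = 0.197 m, r₄ = 1.23 m.
V = k[(5.03×10⁻⁹)/(1.98) + (8.82×10⁻⁹)/(1.75) + (-4.19×10⁻⁹)/(0.197) + (3.30×10⁻⁹)/(1.23)] = -98.8 V.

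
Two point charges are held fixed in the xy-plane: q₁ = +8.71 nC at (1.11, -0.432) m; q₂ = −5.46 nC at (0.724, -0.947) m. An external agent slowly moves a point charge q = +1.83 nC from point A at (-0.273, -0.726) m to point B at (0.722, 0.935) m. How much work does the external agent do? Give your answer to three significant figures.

3.97×10⁻⁸ J

For quasistatic motion the external work equals the change in potential energy: W_ext = qΔV = q(V_B − V_A).
At A: distances to the source charges are 1.41 m, 1.02 m; V_A = Σ kqᵢ/rᵢ = 7.31 V.
At B: distances to the source charges are 1.42 m, 1.88 m; V_B = Σ kqᵢ/rᵢ = 29.0 V.
ΔV = V_B − V_A = 21.7 V.
W_ext = qΔV = (1.83×10⁻⁹ C)(21.7 V) = 3.97×10⁻⁸ J.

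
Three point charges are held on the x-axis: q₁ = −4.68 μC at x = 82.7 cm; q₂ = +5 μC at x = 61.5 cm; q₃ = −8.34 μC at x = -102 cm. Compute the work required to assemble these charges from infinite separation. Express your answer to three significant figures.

-1.03 J

The assembly work is the sum of pairwise potential energies, U = Σ_{i<j} kqᵢqⱼ/rᵢⱼ.
Pair separations: r₁₂ = 0.212 m, r₁₃ = 1.85 m, r₂₃ = 1.64 m.
U = (-0.992) + (0.190) + (-0.229) = -1.03 J.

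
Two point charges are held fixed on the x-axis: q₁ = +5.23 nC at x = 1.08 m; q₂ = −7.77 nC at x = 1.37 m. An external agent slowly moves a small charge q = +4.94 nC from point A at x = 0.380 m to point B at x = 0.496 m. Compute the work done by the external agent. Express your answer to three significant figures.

For quasistatic motion the external work equals the change in potential energy: W_ext = qΔV = q(V_B − V_A).
At A: distances to the source charges are 0.700 m, 0.990 m; V_A = Σ kqᵢ/rᵢ = -3.39 V.
At B: distances to the source charges are 0.584 m, 0.874 m; V_B = Σ kqᵢ/rᵢ = 0.587 V.
ΔV = V_B − V_A = 3.98 V.
W_ext = qΔV = (4.94×10⁻⁹ C)(3.98 V) = 1.96×10⁻⁸ J.

1.96×10⁻⁸ J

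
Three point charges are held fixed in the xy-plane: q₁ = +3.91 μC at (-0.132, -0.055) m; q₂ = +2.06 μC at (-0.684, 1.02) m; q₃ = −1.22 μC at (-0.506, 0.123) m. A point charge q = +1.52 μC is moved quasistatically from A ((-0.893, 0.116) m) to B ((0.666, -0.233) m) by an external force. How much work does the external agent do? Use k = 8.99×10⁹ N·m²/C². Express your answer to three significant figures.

0.0113 J

For quasistatic motion the external work equals the change in potential energy: W_ext = qΔV = q(V_B − V_A).
At A: distances to the source charges are 0.780 m, 0.928 m, 0.387 m; V_A = Σ kqᵢ/rᵢ = 3.67×10⁴ V.
At B: distances to the source charges are 0.818 m, 1.84 m, 1.22 m; V_B = Σ kqᵢ/rᵢ = 4.41×10⁴ V.
ΔV = V_B − V_A = 7400 V.
W_ext = qΔV = (1.52×10⁻⁶ C)(7400 V) = 0.0113 J.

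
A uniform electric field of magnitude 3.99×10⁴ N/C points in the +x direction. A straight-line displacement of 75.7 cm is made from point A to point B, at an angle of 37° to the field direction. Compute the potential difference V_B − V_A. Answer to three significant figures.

Only the component of displacement along E changes the potential: ΔV = −E·d·cosθ.
ΔV = −(3.99×10⁴ V/m)(0.757 m)cos37° = -2.41×10⁴ V.

-2.41×10⁴ V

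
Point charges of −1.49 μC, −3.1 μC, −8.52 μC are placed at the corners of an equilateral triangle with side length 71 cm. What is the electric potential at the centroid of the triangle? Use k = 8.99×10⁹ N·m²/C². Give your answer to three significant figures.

Electric potential is a scalar, so the contributions from each charge add algebraically: V = Σ kqᵢ/rᵢ.
The distance from each vertex to the centroid is a/√3 = 0.410 m.
V = k[(-1.49×10⁻⁶)/(0.410) + (-3.10×10⁻⁶)/(0.410) + (-8.52×10⁻⁶)/(0.410)] = -2.88×10⁵ V.

-2.88×10⁵ V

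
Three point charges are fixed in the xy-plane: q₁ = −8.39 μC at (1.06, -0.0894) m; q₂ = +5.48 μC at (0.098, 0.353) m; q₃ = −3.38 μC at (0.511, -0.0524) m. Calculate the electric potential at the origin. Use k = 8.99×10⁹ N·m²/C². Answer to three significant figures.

The total potential is the scalar sum of each charge's contribution, V = Σ kqᵢ/rᵢ.
Distances from the field point to each charge: r₁ = 1.06 m, r₂ = 0.366 m, r₃ = 0.514 m.
V = k[(-8.39×10⁻⁶)/(1.06) + (5.48×10⁻⁶)/(0.366) + (-3.38×10⁻⁶)/(0.514)] = 4420 V.

4420 V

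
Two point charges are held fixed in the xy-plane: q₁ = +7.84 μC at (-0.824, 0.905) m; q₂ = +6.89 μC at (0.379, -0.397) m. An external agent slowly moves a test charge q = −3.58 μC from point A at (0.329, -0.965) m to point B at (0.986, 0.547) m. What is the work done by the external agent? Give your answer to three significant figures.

0.169 J

For quasistatic motion the external work equals the change in potential energy: W_ext = qΔV = q(V_B − V_A).
At A: distances to the source charges are 2.20 m, 0.570 m; V_A = Σ kqᵢ/rᵢ = 1.41×10⁵ V.
At B: distances to the source charges are 1.85 m, 1.12 m; V_B = Σ kqᵢ/rᵢ = 9.34×10⁴ V.
ΔV = V_B − V_A = -4.73×10⁴ V.
W_ext = qΔV = (-3.58×10⁻⁶ C)(-4.73×10⁴ V) = 0.169 J.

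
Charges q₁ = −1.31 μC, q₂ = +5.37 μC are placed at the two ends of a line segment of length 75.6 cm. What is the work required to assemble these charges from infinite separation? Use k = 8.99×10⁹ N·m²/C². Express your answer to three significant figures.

The work to assemble the configuration equals its total potential energy, U = Σ kqᵢqⱼ/rᵢⱼ over all pairs.
The separation is r = 0.756 m.
U = (-0.0837) = -0.0837 J.

-0.0837 J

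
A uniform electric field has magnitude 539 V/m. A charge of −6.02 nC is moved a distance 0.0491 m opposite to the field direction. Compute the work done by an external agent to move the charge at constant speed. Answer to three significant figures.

-1.59×10⁻⁷ J

The potential change for a displacement 0.0491 m opposite to the field direction is ΔV = +Ed = 26.5 V.
W_ext = qΔV = -1.59×10⁻⁷ J.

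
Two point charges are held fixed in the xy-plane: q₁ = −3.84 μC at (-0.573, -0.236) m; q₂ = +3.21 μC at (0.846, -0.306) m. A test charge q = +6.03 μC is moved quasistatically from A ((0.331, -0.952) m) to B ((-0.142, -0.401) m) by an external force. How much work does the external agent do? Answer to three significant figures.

-0.306 J

For quasistatic motion the external work equals the change in potential energy: W_ext = qΔV = q(V_B − V_A).
At A: distances to the source charges are 1.15 m, 0.826 m; V_A = Σ kqᵢ/rᵢ = 4990 V.
At B: distances to the source charges are 0.462 m, 0.993 m; V_B = Σ kqᵢ/rᵢ = -4.57×10⁴ V.
ΔV = V_B − V_A = -5.07×10⁴ V.
W_ext = qΔV = (6.03×10⁻⁶ C)(-5.07×10⁴ V) = -0.306 J.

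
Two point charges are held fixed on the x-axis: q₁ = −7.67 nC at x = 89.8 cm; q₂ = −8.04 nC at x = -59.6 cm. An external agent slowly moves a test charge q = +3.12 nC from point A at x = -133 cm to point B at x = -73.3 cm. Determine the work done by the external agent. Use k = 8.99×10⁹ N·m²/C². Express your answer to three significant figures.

For quasistatic motion the external work equals the change in potential energy: W_ext = qΔV = q(V_B − V_A).
At A: distances to the source charges are 2.23 m, 0.734 m; V_A = Σ kqᵢ/rᵢ = -129 V.
At B: distances to the source charges are 1.63 m, 0.137 m; V_B = Σ kqᵢ/rᵢ = -570 V.
ΔV = V_B − V_A = -440 V.
W_ext = qΔV = (3.12×10⁻⁹ C)(-440 V) = -1.37×10⁻⁶ J.

-1.37×10⁻⁶ J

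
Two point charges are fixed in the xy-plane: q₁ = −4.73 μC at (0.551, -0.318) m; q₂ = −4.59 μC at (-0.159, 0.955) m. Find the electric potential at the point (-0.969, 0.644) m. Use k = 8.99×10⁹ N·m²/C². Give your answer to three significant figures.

The total potential is the scalar sum of each charge's contribution, V = Σ kqᵢ/rᵢ.
Distances from the field point to each charge: r₁ = 1.80 m, r₂ = 0.868 m.
V = k[(-4.73×10⁻⁶)/(1.80) + (-4.59×10⁻⁶)/(0.868)] = -7.12×10⁴ V.

-7.12×10⁴ V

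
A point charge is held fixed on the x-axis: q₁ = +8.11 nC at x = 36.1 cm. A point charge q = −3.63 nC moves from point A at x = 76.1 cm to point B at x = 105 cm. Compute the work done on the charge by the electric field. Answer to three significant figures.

-2.78×10⁻⁷ J

The work done by the electric force is W_field = −ΔU = −q(V_B − V_A) = q(V_A − V_B).
At A: distance to the source charge is 0.400 m; V_A = kq₁/r = 182 V.
At B: distance to the source charge is 0.689 m; V_B = kq₁/r = 106 V.
ΔV = V_B − V_A = -76.5 V.
W_field = −qΔV = −(-3.63×10⁻⁹ C)(-76.5 V) = -2.78×10⁻⁷ J.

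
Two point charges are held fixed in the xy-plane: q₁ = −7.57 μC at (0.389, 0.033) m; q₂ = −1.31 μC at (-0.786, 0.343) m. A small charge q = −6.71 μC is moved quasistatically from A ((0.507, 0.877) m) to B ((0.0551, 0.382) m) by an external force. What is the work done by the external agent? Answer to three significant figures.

0.447 J

For quasistatic motion the external work equals the change in potential energy: W_ext = qΔV = q(V_B − V_A).
At A: distances to the source charges are 0.852 m, 1.40 m; V_A = Σ kqᵢ/rᵢ = -8.83×10⁴ V.
At B: distances to the source charges are 0.483 m, 0.842 m; V_B = Σ kqᵢ/rᵢ = -1.55×10⁵ V.
ΔV = V_B − V_A = -6.66×10⁴ V.
W_ext = qΔV = (-6.71×10⁻⁶ C)(-6.66×10⁴ V) = 0.447 J.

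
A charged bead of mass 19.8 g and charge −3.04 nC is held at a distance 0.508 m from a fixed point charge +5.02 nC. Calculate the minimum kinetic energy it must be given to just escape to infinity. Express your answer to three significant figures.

To just escape, total mechanical energy must reach zero at infinity: ½mv²_min + U = 0, so ½mv²_min = −U = |kQq|/r.
|U| = |kQq|/r = (8.99×10⁹ N·m²/C²)(5.02×10⁻⁹)(3.04×10⁻⁹)/(0.508) = 2.70×10⁻⁷ J.

2.70×10⁻⁷ J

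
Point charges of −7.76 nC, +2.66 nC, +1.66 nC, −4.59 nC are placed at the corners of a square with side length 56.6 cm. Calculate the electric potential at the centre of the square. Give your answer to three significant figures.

-180 V

The total potential is the scalar sum of each charge's contribution, V = Σ kqᵢ/rᵢ.
The distance from each corner to the centre is a√2/2 = 0.400 m.
V = k[(-7.76×10⁻⁹)/(0.400) + (2.66×10⁻⁹)/(0.400) + (1.66×10⁻⁹)/(0.400) + (-4.59×10⁻⁹)/(0.400)] = -180 V.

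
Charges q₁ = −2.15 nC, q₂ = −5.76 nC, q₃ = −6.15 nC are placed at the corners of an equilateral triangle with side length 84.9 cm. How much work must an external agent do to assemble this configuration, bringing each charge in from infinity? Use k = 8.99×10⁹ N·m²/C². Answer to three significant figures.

6.46×10⁻⁷ J

The assembly work is the sum of pairwise potential energies, U = Σ_{i<j} kqᵢqⱼ/rᵢⱼ.
All three pair separations equal the side length, 0.849 m.
U = (1.31×10⁻⁷) + (1.40×10⁻⁷) + (3.75×10⁻⁷) = 6.46×10⁻⁷ J.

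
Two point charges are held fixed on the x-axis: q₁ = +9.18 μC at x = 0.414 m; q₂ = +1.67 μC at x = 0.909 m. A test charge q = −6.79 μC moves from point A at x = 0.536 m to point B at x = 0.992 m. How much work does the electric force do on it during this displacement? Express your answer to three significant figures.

The work done by the electric force is W_field = −ΔU = −q(V_B − V_A) = q(V_A − V_B).
At A: distances to the source charges are 0.122 m, 0.373 m; V_A = Σ kqᵢ/rᵢ = 7.17×10⁵ V.
At B: distances to the source charges are 0.578 m, 0.0830 m; V_B = Σ kqᵢ/rᵢ = 3.24×10⁵ V.
ΔV = V_B − V_A = -3.93×10⁵ V.
W_field = −qΔV = −(-6.79×10⁻⁶ C)(-3.93×10⁵ V) = -2.67 J.

-2.67 J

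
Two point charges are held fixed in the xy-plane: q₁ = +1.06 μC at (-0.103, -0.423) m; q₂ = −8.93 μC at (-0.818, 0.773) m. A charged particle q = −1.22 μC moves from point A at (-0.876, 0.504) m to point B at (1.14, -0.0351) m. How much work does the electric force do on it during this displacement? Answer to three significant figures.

0.309 J

The work done by the electric force is W_field = −ΔU = −q(V_B − V_A) = q(V_A − V_B).
At A: distances to the source charges are 1.21 m, 0.275 m; V_A = Σ kqᵢ/rᵢ = -2.84×10⁵ V.
At B: distances to the source charges are 1.30 m, 2.12 m; V_B = Σ kqᵢ/rᵢ = -3.06×10⁴ V.
ΔV = V_B − V_A = 2.53×10⁵ V.
W_field = −qΔV = −(-1.22×10⁻⁶ C)(2.53×10⁵ V) = 0.309 J.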